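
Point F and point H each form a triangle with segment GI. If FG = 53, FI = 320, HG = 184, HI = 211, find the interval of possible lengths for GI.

From triangle FGI: |53 − 320| < GI < 53 + 320, i.e. 267 < GI < 373.
From triangle HGI: 27 < GI < 395.
Both must hold, so GI lies in the intersection.

267 < GI < 373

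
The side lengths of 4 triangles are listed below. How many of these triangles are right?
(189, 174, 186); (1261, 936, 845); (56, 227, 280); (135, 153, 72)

2

(189,174,186): 174²+186² = 64872 > 35721 = 189² → acute
(1261,936,845): 845²+936² = 1590121 = 1261² → right
(56,227,280): 56²+227² = 54665 < 78400 = 280² → obtuse
(135,153,72): 72²+135² = 23409 = 153² → right
2 of the 4 are right.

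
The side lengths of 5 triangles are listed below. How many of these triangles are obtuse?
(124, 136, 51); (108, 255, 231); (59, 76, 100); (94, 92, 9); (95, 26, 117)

(124,136,51): 51²+124² = 17977 < 18496 = 136² → obtuse
(108,255,231): 108²+231² = 65025 = 255² → right
(59,76,100): 59²+76² = 9257 < 10000 = 100² → obtuse
(94,92,9): 9²+92² = 8545 < 8836 = 94² → obtuse
(95,26,117): 26²+95² = 9701 < 13689 = 117² → obtuse
4 of the 5 are obtuse.

4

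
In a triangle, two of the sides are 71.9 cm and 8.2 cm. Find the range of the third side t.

63.7 < t < 80.1 (cm)

By the triangle inequality, t must be less than 71.9 + 8.2 = 80.1 and greater than |71.9 − 8.2| = 63.7.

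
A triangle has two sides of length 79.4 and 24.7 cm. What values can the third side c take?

By the triangle inequality, c must be less than 79.4 + 24.7 = 104.1 and greater than |79.4 − 24.7| = 54.7.

54.7 < c < 104.1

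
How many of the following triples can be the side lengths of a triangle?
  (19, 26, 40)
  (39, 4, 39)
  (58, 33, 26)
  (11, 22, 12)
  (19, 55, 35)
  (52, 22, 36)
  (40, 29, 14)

(19,26,40): 19+26 > 40 → valid
(4,39,39): 4+39 > 39 → valid
(26,33,58): 26+33 > 58 → valid
(11,12,22): 11+12 > 22 → valid
(19,35,55): 19+35 ≤ 55 → not valid
(22,36,52): 22+36 > 52 → valid
(14,29,40): 14+29 > 40 → valid
6 of the 7 triples form a triangle.

6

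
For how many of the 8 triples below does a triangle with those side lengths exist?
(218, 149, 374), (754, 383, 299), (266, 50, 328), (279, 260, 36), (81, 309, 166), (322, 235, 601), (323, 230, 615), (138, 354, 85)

(149,218,374): 149+218 ≤ 374 → not valid
(299,383,754): 299+383 ≤ 754 → not valid
(50,266,328): 50+266 ≤ 328 → not valid
(36,260,279): 36+260 > 279 → valid
(81,166,309): 81+166 ≤ 309 → not valid
(235,322,601): 235+322 ≤ 601 → not valid
(230,323,615): 230+323 ≤ 615 → not valid
(85,138,354): 85+138 ≤ 354 → not valid
1 of the 8 triples forms a triangle.

1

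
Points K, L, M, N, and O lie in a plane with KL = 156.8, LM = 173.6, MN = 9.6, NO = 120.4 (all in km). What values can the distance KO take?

0 ≤ KO ≤ 460.4 km

The maximum is all hops collinear in one direction: 156.8 + 173.6 + 9.6 + 120.4 = 460.4.
The longest hop is 173.6; the others sum to 286.8. Since 173.6 ≤ 286.8, the path can fold back on itself completely, so the minimum distance is 0.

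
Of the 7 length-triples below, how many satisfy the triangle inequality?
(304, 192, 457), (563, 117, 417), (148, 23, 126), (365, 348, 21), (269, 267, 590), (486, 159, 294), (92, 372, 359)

(192,304,457): 192+304 > 457 → valid
(117,417,563): 117+417 ≤ 563 → not valid
(23,126,148): 23+126 > 148 → valid
(21,348,365): 21+348 > 365 → valid
(267,269,590): 267+269 ≤ 590 → not valid
(159,294,486): 159+294 ≤ 486 → not valid
(92,359,372): 92+359 > 372 → valid
4 of the 7 triples form a triangle.

4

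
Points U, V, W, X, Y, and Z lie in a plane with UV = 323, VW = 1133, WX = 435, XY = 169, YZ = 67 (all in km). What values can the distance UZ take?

139 ≤ UZ ≤ 2127 km

The maximum is all hops collinear in one direction: 323 + 1133 + 435 + 169 + 67 = 2127.
The longest hop is 1133; the others sum to 994. Folding the others back against it leaves at least 1133 − 994 = 139.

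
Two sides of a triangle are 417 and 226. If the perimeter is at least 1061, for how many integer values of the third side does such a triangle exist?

Triangle inequality: 191 < x < 643. Perimeter ≥ 1061 gives x ≥ 1061 − 417 − 226 = 418.
So 418 ≤ x < 643; integers 418 through 642: 225 values.

225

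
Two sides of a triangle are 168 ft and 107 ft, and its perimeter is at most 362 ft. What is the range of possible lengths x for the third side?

61 < x ≤ 87

Triangle inequality alone gives 61 < x < 275.
The perimeter condition gives x ≤ 362 − 168 − 107 = 87.
Intersecting the two: 61 < x ≤ 87.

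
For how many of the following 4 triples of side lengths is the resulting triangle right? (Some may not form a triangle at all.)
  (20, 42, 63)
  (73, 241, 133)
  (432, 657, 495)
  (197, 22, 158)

1

(20,42,63): 20+42 ≤ 63, not a triangle
(73,241,133): 73+133 ≤ 241, not a triangle
(432,657,495): 432²+495² = 431649 = 657² → right
(197,22,158): 22+158 ≤ 197, not a triangle
1 of the 4 is right.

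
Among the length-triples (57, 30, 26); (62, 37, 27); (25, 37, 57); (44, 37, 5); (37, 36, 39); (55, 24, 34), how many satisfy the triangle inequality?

(26,30,57): 26+30 ≤ 57 → not valid
(27,37,62): 27+37 > 62 → valid
(25,37,57): 25+37 > 57 → valid
(5,37,44): 5+37 ≤ 44 → not valid
(36,37,39): 36+37 > 39 → valid
(24,34,55): 24+34 > 55 → valid
4 of the 6 triples form a triangle.

4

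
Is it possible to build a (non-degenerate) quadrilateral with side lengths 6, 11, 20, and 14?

A quadrilateral exists iff every side is shorter than the sum of the others — equivalently, the longest side is less than the sum of the rest.
Longest side 20 < 31 (sum of the remaining 3), so yes.

Yes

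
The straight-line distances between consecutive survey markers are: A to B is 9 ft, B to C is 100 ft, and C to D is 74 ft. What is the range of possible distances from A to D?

The maximum is all hops collinear in one direction: 9 + 100 + 74 = 183.
The longest hop is 100; the others sum to 83. Folding the others back against it leaves at least 100 − 83 = 17.

17 ≤ AD ≤ 183 ft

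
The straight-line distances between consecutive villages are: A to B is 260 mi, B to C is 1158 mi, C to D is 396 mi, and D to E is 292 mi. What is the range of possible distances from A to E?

210 ≤ AE ≤ 2106 mi

The maximum is all hops collinear in one direction: 260 + 1158 + 396 + 292 = 2106.
The longest hop is 1158; the others sum to 948. Folding the others back against it leaves at least 1158 − 948 = 210.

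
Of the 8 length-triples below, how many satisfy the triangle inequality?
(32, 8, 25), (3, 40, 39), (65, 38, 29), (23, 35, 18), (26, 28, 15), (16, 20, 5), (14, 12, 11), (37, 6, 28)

7

(8,25,32): 8+25 > 32 → valid
(3,39,40): 3+39 > 40 → valid
(29,38,65): 29+38 > 65 → valid
(18,23,35): 18+23 > 35 → valid
(15,26,28): 15+26 > 28 → valid
(5,16,20): 5+16 > 20 → valid
(11,12,14): 11+12 > 14 → valid
(6,28,37): 6+28 ≤ 37 → not valid
7 of the 8 triples form a triangle.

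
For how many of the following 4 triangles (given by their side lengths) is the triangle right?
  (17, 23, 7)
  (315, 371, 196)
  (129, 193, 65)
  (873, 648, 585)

(17,23,7): 7²+17² = 338 < 529 = 23² → obtuse
(315,371,196): 196²+315² = 137641 = 371² → right
(129,193,65): 65²+129² = 20866 < 37249 = 193² → obtuse
(873,648,585): 585²+648² = 762129 = 873² → right
2 of the 4 are right.

2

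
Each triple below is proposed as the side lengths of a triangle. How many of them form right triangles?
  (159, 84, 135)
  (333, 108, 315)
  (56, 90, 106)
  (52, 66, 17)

3

(159,84,135): 84²+135² = 25281 = 159² → right
(333,108,315): 108²+315² = 110889 = 333² → right
(56,90,106): 56²+90² = 11236 = 106² → right
(52,66,17): 17²+52² = 2993 < 4356 = 66² → obtuse
3 of the 4 are right.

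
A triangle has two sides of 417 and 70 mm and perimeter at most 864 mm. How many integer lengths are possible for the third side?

30

Triangle inequality: 347 < x < 487. Perimeter ≤ 864 gives x ≤ 864 − 417 − 70 = 377.
So 347 < x ≤ 377; integers 348 through 377: 30 values.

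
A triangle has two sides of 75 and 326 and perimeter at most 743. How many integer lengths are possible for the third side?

Triangle inequality: 251 < x < 401. Perimeter ≤ 743 gives x ≤ 743 − 75 − 326 = 342.
So 251 < x ≤ 342; integers 252 through 342: 91 values.

91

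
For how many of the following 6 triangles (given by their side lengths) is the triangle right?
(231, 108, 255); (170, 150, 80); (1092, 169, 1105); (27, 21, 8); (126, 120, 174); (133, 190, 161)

(231,108,255): 108²+231² = 65025 = 255² → right
(170,150,80): 80²+150² = 28900 = 170² → right
(1092,169,1105): 169²+1092² = 1221025 = 1105² → right
(27,21,8): 8²+21² = 505 < 729 = 27² → obtuse
(126,120,174): 120²+126² = 30276 = 174² → right
(133,190,161): 133²+161² = 43610 > 36100 = 190² → acute
4 of the 6 are right.

4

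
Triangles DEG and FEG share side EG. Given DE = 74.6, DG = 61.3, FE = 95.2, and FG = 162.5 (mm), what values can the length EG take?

From triangle DEG: |74.6 − 61.3| < EG < 74.6 + 61.3, i.e. 13.3 < EG < 135.9.
From triangle FEG: 67.3 < EG < 257.7.
Both must hold, so EG lies in the intersection.

67.3 < EG < 135.9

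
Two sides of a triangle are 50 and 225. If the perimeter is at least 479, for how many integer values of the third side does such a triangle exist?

Triangle inequality: 175 < x < 275. Perimeter ≥ 479 gives x ≥ 479 − 50 − 225 = 204.
So 204 ≤ x < 275; integers 204 through 274: 71 values.

71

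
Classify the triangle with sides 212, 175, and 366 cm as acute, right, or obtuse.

Compare the square of the longest side to the sum of squares of the other two: 175² + 212² = 75569 < 133956 = 366².

obtuse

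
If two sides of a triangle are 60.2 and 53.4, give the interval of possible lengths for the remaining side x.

By the triangle inequality, x must be less than 60.2 + 53.4 = 113.6 and greater than |60.2 − 53.4| = 6.8.

6.8 < x < 113.6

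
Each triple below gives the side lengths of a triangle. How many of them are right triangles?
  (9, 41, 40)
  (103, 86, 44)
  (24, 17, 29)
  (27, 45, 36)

2

(9,41,40): 9²+40² = 1681 = 41² → right
(103,86,44): 44²+86² = 9332 < 10609 = 103² → obtuse
(24,17,29): 17²+24² = 865 > 841 = 29² → acute
(27,45,36): 27²+36² = 2025 = 45² → right
2 of the 4 are right.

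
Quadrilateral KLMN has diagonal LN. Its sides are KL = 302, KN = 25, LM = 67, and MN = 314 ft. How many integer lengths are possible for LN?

49

From triangle KLN: 277 < LN < 327.
From triangle MLN: 247 < LN < 381.
Intersection: 277 < LN < 327, so integers 278 through 326: 49 values.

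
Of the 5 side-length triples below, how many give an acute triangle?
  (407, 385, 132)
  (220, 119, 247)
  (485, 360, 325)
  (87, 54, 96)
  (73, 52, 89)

3

(407,385,132): 132²+385² = 165649 = 407² → right
(220,119,247): 119²+220² = 62561 > 61009 = 247² → acute
(485,360,325): 325²+360² = 235225 = 485² → right
(87,54,96): 54²+87² = 10485 > 9216 = 96² → acute
(73,52,89): 52²+73² = 8033 > 7921 = 89² → acute
3 of the 5 are acute.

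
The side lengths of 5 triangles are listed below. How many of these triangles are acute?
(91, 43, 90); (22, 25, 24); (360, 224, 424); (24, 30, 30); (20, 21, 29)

(91,43,90): 43²+90² = 9949 > 8281 = 91² → acute
(22,25,24): 22²+24² = 1060 > 625 = 25² → acute
(360,224,424): 224²+360² = 179776 = 424² → right
(24,30,30): 24²+30² = 1476 > 900 = 30² → acute
(20,21,29): 20²+21² = 841 = 29² → right
3 of the 5 are acute.

3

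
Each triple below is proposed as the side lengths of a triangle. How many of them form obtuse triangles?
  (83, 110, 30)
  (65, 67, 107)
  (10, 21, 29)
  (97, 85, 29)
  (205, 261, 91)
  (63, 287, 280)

(83,110,30): 30²+83² = 7789 < 12100 = 110² → obtuse
(65,67,107): 65²+67² = 8714 < 11449 = 107² → obtuse
(10,21,29): 10²+21² = 541 < 841 = 29² → obtuse
(97,85,29): 29²+85² = 8066 < 9409 = 97² → obtuse
(205,261,91): 91²+205² = 50306 < 68121 = 261² → obtuse
(63,287,280): 63²+280² = 82369 = 287² → right
5 of the 6 are obtuse.

5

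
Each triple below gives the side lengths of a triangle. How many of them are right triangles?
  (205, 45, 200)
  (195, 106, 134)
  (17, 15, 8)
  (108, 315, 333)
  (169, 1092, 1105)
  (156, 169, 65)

(205,45,200): 45²+200² = 42025 = 205² → right
(195,106,134): 106²+134² = 29192 < 38025 = 195² → obtuse
(17,15,8): 8²+15² = 289 = 17² → right
(108,315,333): 108²+315² = 110889 = 333² → right
(169,1092,1105): 169²+1092² = 1221025 = 1105² → right
(156,169,65): 65²+156² = 28561 = 169² → right
5 of the 6 are right.

5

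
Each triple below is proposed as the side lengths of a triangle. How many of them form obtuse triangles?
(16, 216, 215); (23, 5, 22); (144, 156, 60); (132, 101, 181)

(16,216,215): 16²+215² = 46481 < 46656 = 216² → obtuse
(23,5,22): 5²+22² = 509 < 529 = 23² → obtuse
(144,156,60): 60²+144² = 24336 = 156² → right
(132,101,181): 101²+132² = 27625 < 32761 = 181² → obtuse
3 of the 4 are obtuse.

3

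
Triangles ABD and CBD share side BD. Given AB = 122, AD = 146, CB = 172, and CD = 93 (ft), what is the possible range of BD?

79 < BD < 265

From triangle ABD: |122 − 146| < BD < 122 + 146, i.e. 24 < BD < 268.
From triangle CBD: 79 < BD < 265.
Both must hold, so BD lies in the intersection.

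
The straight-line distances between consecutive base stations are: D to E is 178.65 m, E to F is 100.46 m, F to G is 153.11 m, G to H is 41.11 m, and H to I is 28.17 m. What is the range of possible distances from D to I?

0 ≤ DI ≤ 501.50 m

The maximum is all hops collinear in one direction: 178.65 + 100.46 + 153.11 + 41.11 + 28.17 = 501.50.
The longest hop is 178.65; the others sum to 322.85. Since 178.65 ≤ 322.85, the path can fold back on itself completely, so the minimum distance is 0.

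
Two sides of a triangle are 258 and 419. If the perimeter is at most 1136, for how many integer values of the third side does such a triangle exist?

Triangle inequality: 161 < x < 677. Perimeter ≤ 1136 gives x ≤ 1136 − 258 − 419 = 459.
So 161 < x ≤ 459; integers 162 through 459: 298 values.

298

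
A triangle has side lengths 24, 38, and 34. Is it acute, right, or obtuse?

Compare the square of the longest side to the sum of squares of the other two: 24² + 34² = 1732 > 1444 = 38².

acute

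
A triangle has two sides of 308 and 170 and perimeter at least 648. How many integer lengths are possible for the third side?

Triangle inequality: 138 < x < 478. Perimeter ≥ 648 gives x ≥ 648 − 308 − 170 = 170.
So 170 ≤ x < 478; integers 170 through 477: 308 values.

308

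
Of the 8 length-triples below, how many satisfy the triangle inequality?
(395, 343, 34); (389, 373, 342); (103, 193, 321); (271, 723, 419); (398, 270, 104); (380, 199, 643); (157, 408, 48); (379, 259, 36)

1

(34,343,395): 34+343 ≤ 395 → not valid
(342,373,389): 342+373 > 389 → valid
(103,193,321): 103+193 ≤ 321 → not valid
(271,419,723): 271+419 ≤ 723 → not valid
(104,270,398): 104+270 ≤ 398 → not valid
(199,380,643): 199+380 ≤ 643 → not valid
(48,157,408): 48+157 ≤ 408 → not valid
(36,259,379): 36+259 ≤ 379 → not valid
1 of the 8 triples forms a triangle.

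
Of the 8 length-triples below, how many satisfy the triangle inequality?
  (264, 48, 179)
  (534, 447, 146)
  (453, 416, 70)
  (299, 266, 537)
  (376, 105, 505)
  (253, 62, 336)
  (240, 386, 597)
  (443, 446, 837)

(48,179,264): 48+179 ≤ 264 → not valid
(146,447,534): 146+447 > 534 → valid
(70,416,453): 70+416 > 453 → valid
(266,299,537): 266+299 > 537 → valid
(105,376,505): 105+376 ≤ 505 → not valid
(62,253,336): 62+253 ≤ 336 → not valid
(240,386,597): 240+386 > 597 → valid
(443,446,837): 443+446 > 837 → valid
5 of the 8 triples form a triangle.

5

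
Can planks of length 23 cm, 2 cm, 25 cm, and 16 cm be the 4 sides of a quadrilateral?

Yes

A quadrilateral exists iff every side is shorter than the sum of the others — equivalently, the longest side is less than the sum of the rest.
Longest side 25 < 41 (sum of the remaining 3), so yes.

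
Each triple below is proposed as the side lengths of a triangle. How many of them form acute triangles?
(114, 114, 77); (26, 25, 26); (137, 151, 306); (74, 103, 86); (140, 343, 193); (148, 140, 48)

(114,114,77): 77²+114² = 18925 > 12996 = 114² → acute
(26,25,26): 25²+26² = 1301 > 676 = 26² → acute
(137,151,306): 137+151 ≤ 306, not a triangle
(74,103,86): 74²+86² = 12872 > 10609 = 103² → acute
(140,343,193): 140+193 ≤ 343, not a triangle
(148,140,48): 48²+140² = 21904 = 148² → right
3 of the 6 are acute.

3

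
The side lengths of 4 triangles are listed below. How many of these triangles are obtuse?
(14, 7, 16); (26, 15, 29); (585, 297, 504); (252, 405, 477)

1

(14,7,16): 7²+14² = 245 < 256 = 16² → obtuse
(26,15,29): 15²+26² = 901 > 841 = 29² → acute
(585,297,504): 297²+504² = 342225 = 585² → right
(252,405,477): 252²+405² = 227529 = 477² → right
1 of the 4 is obtuse.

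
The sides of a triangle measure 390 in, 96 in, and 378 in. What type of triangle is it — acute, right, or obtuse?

Compare the square of the longest side to the sum of squares of the other two: 96² + 378² = 152100 = 390².

right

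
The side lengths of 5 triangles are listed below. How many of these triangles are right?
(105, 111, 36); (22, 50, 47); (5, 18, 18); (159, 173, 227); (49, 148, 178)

(105,111,36): 36²+105² = 12321 = 111² → right
(22,50,47): 22²+47² = 2693 > 2500 = 50² → acute
(5,18,18): 5²+18² = 349 > 324 = 18² → acute
(159,173,227): 159²+173² = 55210 > 51529 = 227² → acute
(49,148,178): 49²+148² = 24305 < 31684 = 178² → obtuse
1 of the 5 is right.

1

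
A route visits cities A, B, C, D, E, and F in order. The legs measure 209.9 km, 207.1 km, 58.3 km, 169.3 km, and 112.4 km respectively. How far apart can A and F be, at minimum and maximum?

0 ≤ AF ≤ 757.0 km

The maximum is all hops collinear in one direction: 209.9 + 207.1 + 58.3 + 169.3 + 112.4 = 757.0.
The longest hop is 209.9; the others sum to 547.1. Since 209.9 ≤ 547.1, the path can fold back on itself completely, so the minimum distance is 0.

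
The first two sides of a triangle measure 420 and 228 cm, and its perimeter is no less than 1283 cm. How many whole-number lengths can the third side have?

Triangle inequality: 192 < x < 648. Perimeter ≥ 1283 gives x ≥ 1283 − 420 − 228 = 635.
So 635 ≤ x < 648; integers 635 through 647: 13 values.

13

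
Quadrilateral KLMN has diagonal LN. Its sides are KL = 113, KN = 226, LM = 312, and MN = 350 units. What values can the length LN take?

113 < LN < 339

From triangle KLN: |113 − 226| < LN < 113 + 226, i.e. 113 < LN < 339.
From triangle MLN: 38 < LN < 662.
Both must hold, so LN lies in the intersection.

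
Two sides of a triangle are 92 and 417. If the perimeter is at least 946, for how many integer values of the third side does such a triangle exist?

Triangle inequality: 325 < x < 509. Perimeter ≥ 946 gives x ≥ 946 − 92 − 417 = 437.
So 437 ≤ x < 509; integers 437 through 508: 72 values.

72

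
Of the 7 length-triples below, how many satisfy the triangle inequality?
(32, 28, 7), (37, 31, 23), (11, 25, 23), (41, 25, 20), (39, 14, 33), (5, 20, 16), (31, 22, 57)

(7,28,32): 7+28 > 32 → valid
(23,31,37): 23+31 > 37 → valid
(11,23,25): 11+23 > 25 → valid
(20,25,41): 20+25 > 41 → valid
(14,33,39): 14+33 > 39 → valid
(5,16,20): 5+16 > 20 → valid
(22,31,57): 22+31 ≤ 57 → not valid
6 of the 7 triples form a triangle.

6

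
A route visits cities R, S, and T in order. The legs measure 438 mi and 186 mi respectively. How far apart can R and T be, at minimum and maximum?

252 ≤ RT ≤ 624 mi

By the triangle inequality, |438 − 186| ≤ RT ≤ 438 + 186.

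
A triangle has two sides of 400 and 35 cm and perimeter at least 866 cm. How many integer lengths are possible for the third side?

Triangle inequality: 365 < x < 435. Perimeter ≥ 866 gives x ≥ 866 − 400 − 35 = 431.
So 431 ≤ x < 435; integers 431 through 434: 4 values.

4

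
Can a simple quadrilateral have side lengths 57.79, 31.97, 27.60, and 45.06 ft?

A quadrilateral exists iff every side is shorter than the sum of the others — equivalently, the longest side is less than the sum of the rest.
Longest side 57.79 < 104.63 (sum of the remaining 3), so yes.

Yes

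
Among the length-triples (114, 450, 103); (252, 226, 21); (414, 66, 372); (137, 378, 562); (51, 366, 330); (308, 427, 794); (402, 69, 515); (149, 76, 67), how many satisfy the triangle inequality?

2

(103,114,450): 103+114 ≤ 450 → not valid
(21,226,252): 21+226 ≤ 252 → not valid
(66,372,414): 66+372 > 414 → valid
(137,378,562): 137+378 ≤ 562 → not valid
(51,330,366): 51+330 > 366 → valid
(308,427,794): 308+427 ≤ 794 → not valid
(69,402,515): 69+402 ≤ 515 → not valid
(67,76,149): 67+76 ≤ 149 → not valid
2 of the 8 triples form a triangle.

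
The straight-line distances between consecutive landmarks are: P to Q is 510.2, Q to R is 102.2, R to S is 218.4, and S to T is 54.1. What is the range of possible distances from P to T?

The maximum is all hops collinear in one direction: 510.2 + 102.2 + 218.4 + 54.1 = 884.9.
The longest hop is 510.2; the others sum to 374.7. Folding the others back against it leaves at least 510.2 − 374.7 = 135.5.

135.5 ≤ PT ≤ 884.9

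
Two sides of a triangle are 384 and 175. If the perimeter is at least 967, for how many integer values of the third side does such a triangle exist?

Triangle inequality: 209 < x < 559. Perimeter ≥ 967 gives x ≥ 967 − 384 − 175 = 408.
So 408 ≤ x < 559; integers 408 through 558: 151 values.

151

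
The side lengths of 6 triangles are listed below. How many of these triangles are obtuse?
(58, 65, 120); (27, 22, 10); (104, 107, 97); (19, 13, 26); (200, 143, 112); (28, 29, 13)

(58,65,120): 58²+65² = 7589 < 14400 = 120² → obtuse
(27,22,10): 10²+22² = 584 < 729 = 27² → obtuse
(104,107,97): 97²+104² = 20225 > 11449 = 107² → acute
(19,13,26): 13²+19² = 530 < 676 = 26² → obtuse
(200,143,112): 112²+143² = 32993 < 40000 = 200² → obtuse
(28,29,13): 13²+28² = 953 > 841 = 29² → acute
4 of the 6 are obtuse.

4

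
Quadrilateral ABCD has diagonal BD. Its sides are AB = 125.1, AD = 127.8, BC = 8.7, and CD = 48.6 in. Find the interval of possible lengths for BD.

39.9 < BD < 57.3

From triangle ABD: |125.1 − 127.8| < BD < 125.1 + 127.8, i.e. 2.7 < BD < 252.9.
From triangle CBD: 39.9 < BD < 57.3.
Both must hold, so BD lies in the intersection.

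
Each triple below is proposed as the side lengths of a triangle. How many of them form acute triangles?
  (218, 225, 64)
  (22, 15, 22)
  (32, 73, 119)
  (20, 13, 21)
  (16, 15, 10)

4

(218,225,64): 64²+218² = 51620 > 50625 = 225² → acute
(22,15,22): 15²+22² = 709 > 484 = 22² → acute
(32,73,119): 32+73 ≤ 119, not a triangle
(20,13,21): 13²+20² = 569 > 441 = 21² → acute
(16,15,10): 10²+15² = 325 > 256 = 16² → acute
4 of the 5 are acute.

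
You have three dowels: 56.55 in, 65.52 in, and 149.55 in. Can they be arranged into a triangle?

No

The longest side is 149.55, but the other two sum to only 122.07.
122.07 < 149.55, so the triangle inequality fails.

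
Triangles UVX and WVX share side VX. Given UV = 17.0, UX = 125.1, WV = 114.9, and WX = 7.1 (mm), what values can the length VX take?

From triangle UVX: |17.0 − 125.1| < VX < 17.0 + 125.1, i.e. 108.1 < VX < 142.1.
From triangle WVX: 107.8 < VX < 122.0.
Both must hold, so VX lies in the intersection.

108.1 < VX < 122.0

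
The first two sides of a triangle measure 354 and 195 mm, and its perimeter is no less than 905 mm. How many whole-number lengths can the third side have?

Triangle inequality: 159 < x < 549. Perimeter ≥ 905 gives x ≥ 905 − 354 − 195 = 356.
So 356 ≤ x < 549; integers 356 through 548: 193 values.

193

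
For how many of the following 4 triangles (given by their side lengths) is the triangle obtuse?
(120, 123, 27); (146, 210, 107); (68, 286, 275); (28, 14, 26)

2

(120,123,27): 27²+120² = 15129 = 123² → right
(146,210,107): 107²+146² = 32765 < 44100 = 210² → obtuse
(68,286,275): 68²+275² = 80249 < 81796 = 286² → obtuse
(28,14,26): 14²+26² = 872 > 784 = 28² → acute
2 of the 4 are obtuse.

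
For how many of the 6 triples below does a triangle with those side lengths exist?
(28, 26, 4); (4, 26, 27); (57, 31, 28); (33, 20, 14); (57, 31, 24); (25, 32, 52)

(4,26,28): 4+26 > 28 → valid
(4,26,27): 4+26 > 27 → valid
(28,31,57): 28+31 > 57 → valid
(14,20,33): 14+20 > 33 → valid
(24,31,57): 24+31 ≤ 57 → not valid
(25,32,52): 25+32 > 52 → valid
5 of the 6 triples form a triangle.

5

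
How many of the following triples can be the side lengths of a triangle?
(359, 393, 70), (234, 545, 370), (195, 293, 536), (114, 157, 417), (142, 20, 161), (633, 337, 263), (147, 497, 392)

(70,359,393): 70+359 > 393 → valid
(234,370,545): 234+370 > 545 → valid
(195,293,536): 195+293 ≤ 536 → not valid
(114,157,417): 114+157 ≤ 417 → not valid
(20,142,161): 20+142 > 161 → valid
(263,337,633): 263+337 ≤ 633 → not valid
(147,392,497): 147+392 > 497 → valid
4 of the 7 triples form a triangle.

4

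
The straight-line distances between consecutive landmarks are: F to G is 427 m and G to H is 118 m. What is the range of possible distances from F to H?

309 ≤ FH ≤ 545 m

By the triangle inequality, |427 − 118| ≤ FH ≤ 427 + 118.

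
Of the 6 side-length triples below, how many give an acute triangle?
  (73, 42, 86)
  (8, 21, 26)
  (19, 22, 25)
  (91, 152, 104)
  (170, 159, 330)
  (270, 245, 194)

(73,42,86): 42²+73² = 7093 < 7396 = 86² → obtuse
(8,21,26): 8²+21² = 505 < 676 = 26² → obtuse
(19,22,25): 19²+22² = 845 > 625 = 25² → acute
(91,152,104): 91²+104² = 19097 < 23104 = 152² → obtuse
(170,159,330): 159+170 ≤ 330, not a triangle
(270,245,194): 194²+245² = 97661 > 72900 = 270² → acute
2 of the 6 are acute.

2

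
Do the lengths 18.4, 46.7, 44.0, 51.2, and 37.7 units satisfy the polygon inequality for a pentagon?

A pentagon exists iff every side is shorter than the sum of the others — equivalently, the longest side is less than the sum of the rest.
Longest side 51.2 < 146.8 (sum of the remaining 4), so yes.

Yes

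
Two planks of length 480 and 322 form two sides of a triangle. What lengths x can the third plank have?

By the triangle inequality, x must be less than 480 + 322 = 802 and greater than |480 − 322| = 158.

158 < x < 802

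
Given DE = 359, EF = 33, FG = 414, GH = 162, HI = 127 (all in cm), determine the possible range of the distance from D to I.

The maximum is all hops collinear in one direction: 359 + 33 + 414 + 162 + 127 = 1095.
The longest hop is 414; the others sum to 681. Since 414 ≤ 681, the path can fold back on itself completely, so the minimum distance is 0.

0 ≤ DI ≤ 1095 cm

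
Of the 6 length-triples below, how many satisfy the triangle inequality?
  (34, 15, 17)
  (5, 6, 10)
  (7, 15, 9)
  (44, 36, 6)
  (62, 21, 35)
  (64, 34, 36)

3

(15,17,34): 15+17 ≤ 34 → not valid
(5,6,10): 5+6 > 10 → valid
(7,9,15): 7+9 > 15 → valid
(6,36,44): 6+36 ≤ 44 → not valid
(21,35,62): 21+35 ≤ 62 → not valid
(34,36,64): 34+36 > 64 → valid
3 of the 6 triples form a triangle.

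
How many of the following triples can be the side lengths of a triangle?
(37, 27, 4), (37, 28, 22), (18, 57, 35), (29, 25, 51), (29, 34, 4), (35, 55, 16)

(4,27,37): 4+27 ≤ 37 → not valid
(22,28,37): 22+28 > 37 → valid
(18,35,57): 18+35 ≤ 57 → not valid
(25,29,51): 25+29 > 51 → valid
(4,29,34): 4+29 ≤ 34 → not valid
(16,35,55): 16+35 ≤ 55 → not valid
2 of the 6 triples form a triangle.

2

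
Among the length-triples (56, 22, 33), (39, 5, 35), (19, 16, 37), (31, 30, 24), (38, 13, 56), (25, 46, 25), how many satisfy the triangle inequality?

(22,33,56): 22+33 ≤ 56 → not valid
(5,35,39): 5+35 > 39 → valid
(16,19,37): 16+19 ≤ 37 → not valid
(24,30,31): 24+30 > 31 → valid
(13,38,56): 13+38 ≤ 56 → not valid
(25,25,46): 25+25 > 46 → valid
3 of the 6 triples form a triangle.

3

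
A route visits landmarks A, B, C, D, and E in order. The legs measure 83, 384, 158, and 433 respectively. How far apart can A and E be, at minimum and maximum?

0 ≤ AE ≤ 1058

The maximum is all hops collinear in one direction: 83 + 384 + 158 + 433 = 1058.
The longest hop is 433; the others sum to 625. Since 433 ≤ 625, the path can fold back on itself completely, so the minimum distance is 0.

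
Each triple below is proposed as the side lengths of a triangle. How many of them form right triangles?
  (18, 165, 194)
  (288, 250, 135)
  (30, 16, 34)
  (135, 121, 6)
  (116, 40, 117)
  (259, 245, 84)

(18,165,194): 18+165 ≤ 194, not a triangle
(288,250,135): 135²+250² = 80725 < 82944 = 288² → obtuse
(30,16,34): 16²+30² = 1156 = 34² → right
(135,121,6): 6+121 ≤ 135, not a triangle
(116,40,117): 40²+116² = 15056 > 13689 = 117² → acute
(259,245,84): 84²+245² = 67081 = 259² → right
2 of the 6 are right.

2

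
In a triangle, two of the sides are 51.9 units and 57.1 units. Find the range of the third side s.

5.2 < s < 109.0 (units)

By the triangle inequality, s must be less than 51.9 + 57.1 = 109.0 and greater than |51.9 − 57.1| = 5.2.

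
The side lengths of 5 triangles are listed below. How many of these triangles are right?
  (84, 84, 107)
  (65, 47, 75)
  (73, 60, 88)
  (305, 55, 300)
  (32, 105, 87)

(84,84,107): 84²+84² = 14112 > 11449 = 107² → acute
(65,47,75): 47²+65² = 6434 > 5625 = 75² → acute
(73,60,88): 60²+73² = 8929 > 7744 = 88² → acute
(305,55,300): 55²+300² = 93025 = 305² → right
(32,105,87): 32²+87² = 8593 < 11025 = 105² → obtuse
1 of the 5 is right.

1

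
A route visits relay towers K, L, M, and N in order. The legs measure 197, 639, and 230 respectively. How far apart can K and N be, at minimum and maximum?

The maximum is all hops collinear in one direction: 197 + 639 + 230 = 1066.
The longest hop is 639; the others sum to 427. Folding the others back against it leaves at least 639 − 427 = 212.

212 ≤ KN ≤ 1066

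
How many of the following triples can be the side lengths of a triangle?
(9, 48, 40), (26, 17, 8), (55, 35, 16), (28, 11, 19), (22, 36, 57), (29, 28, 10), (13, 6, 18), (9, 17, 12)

(9,40,48): 9+40 > 48 → valid
(8,17,26): 8+17 ≤ 26 → not valid
(16,35,55): 16+35 ≤ 55 → not valid
(11,19,28): 11+19 > 28 → valid
(22,36,57): 22+36 > 57 → valid
(10,28,29): 10+28 > 29 → valid
(6,13,18): 6+13 > 18 → valid
(9,12,17): 9+12 > 17 → valid
6 of the 8 triples form a triangle.

6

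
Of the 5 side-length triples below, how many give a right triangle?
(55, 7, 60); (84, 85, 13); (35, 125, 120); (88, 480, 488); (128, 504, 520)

(55,7,60): 7²+55² = 3074 < 3600 = 60² → obtuse
(84,85,13): 13²+84² = 7225 = 85² → right
(35,125,120): 35²+120² = 15625 = 125² → right
(88,480,488): 88²+480² = 238144 = 488² → right
(128,504,520): 128²+504² = 270400 = 520² → right
4 of the 5 are right.

4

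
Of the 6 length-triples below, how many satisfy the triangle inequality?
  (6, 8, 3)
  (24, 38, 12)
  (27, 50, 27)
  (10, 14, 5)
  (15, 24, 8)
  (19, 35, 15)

3

(3,6,8): 3+6 > 8 → valid
(12,24,38): 12+24 ≤ 38 → not valid
(27,27,50): 27+27 > 50 → valid
(5,10,14): 5+10 > 14 → valid
(8,15,24): 8+15 ≤ 24 → not valid
(15,19,35): 15+19 ≤ 35 → not valid
3 of the 6 triples form a triangle.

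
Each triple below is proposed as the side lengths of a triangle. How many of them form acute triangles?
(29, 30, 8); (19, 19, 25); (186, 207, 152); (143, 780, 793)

3

(29,30,8): 8²+29² = 905 > 900 = 30² → acute
(19,19,25): 19²+19² = 722 > 625 = 25² → acute
(186,207,152): 152²+186² = 57700 > 42849 = 207² → acute
(143,780,793): 143²+780² = 628849 = 793² → right
3 of the 4 are acute.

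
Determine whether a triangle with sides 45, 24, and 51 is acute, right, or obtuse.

Compare the square of the longest side to the sum of squares of the other two: 24² + 45² = 2601 = 51².

right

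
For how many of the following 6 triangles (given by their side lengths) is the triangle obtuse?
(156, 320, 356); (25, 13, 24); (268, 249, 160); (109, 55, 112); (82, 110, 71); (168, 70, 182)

1

(156,320,356): 156²+320² = 126736 = 356² → right
(25,13,24): 13²+24² = 745 > 625 = 25² → acute
(268,249,160): 160²+249² = 87601 > 71824 = 268² → acute
(109,55,112): 55²+109² = 14906 > 12544 = 112² → acute
(82,110,71): 71²+82² = 11765 < 12100 = 110² → obtuse
(168,70,182): 70²+168² = 33124 = 182² → right
1 of the 6 is obtuse.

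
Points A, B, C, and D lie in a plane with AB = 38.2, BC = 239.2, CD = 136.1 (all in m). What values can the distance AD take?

The maximum is all hops collinear in one direction: 38.2 + 239.2 + 136.1 = 413.5.
The longest hop is 239.2; the others sum to 174.3. Folding the others back against it leaves at least 239.2 − 174.3 = 64.9.

64.9 ≤ AD ≤ 413.5 m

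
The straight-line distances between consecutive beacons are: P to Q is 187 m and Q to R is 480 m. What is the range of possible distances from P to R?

293 ≤ PR ≤ 667 m

By the triangle inequality, |187 − 480| ≤ PR ≤ 187 + 480.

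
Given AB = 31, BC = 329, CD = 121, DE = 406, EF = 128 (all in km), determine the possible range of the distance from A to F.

0 ≤ AF ≤ 1015 km

The maximum is all hops collinear in one direction: 31 + 329 + 121 + 406 + 128 = 1015.
The longest hop is 406; the others sum to 609. Since 406 ≤ 609, the path can fold back on itself completely, so the minimum distance is 0.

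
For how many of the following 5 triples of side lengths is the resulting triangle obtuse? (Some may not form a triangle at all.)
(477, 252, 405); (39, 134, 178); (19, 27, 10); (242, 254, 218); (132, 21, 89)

1

(477,252,405): 252²+405² = 227529 = 477² → right
(39,134,178): 39+134 ≤ 178, not a triangle
(19,27,10): 10²+19² = 461 < 729 = 27² → obtuse
(242,254,218): 218²+242² = 106088 > 64516 = 254² → acute
(132,21,89): 21+89 ≤ 132, not a triangle
1 of the 5 is obtuse.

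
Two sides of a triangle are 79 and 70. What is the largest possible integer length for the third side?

The third side must be strictly less than 79 + 70 = 149.
The largest integer below 149 is 148.

148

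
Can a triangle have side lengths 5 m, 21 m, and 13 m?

The longest side is 21, but the other two sum to only 18.
18 < 21, so the triangle inequality fails.

No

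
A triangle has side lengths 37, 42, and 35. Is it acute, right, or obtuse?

acute

Compare the square of the longest side to the sum of squares of the other two: 35² + 37² = 2594 > 1764 = 42².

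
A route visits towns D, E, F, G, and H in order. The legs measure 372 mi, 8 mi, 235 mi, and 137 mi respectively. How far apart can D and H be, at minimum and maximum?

0 ≤ DH ≤ 752 mi

The maximum is all hops collinear in one direction: 372 + 8 + 235 + 137 = 752.
The longest hop is 372; the others sum to 380. Since 372 ≤ 380, the path can fold back on itself completely, so the minimum distance is 0.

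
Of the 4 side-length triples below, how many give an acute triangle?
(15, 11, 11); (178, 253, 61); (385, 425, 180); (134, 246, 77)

(15,11,11): 11²+11² = 242 > 225 = 15² → acute
(178,253,61): 61+178 ≤ 253, not a triangle
(385,425,180): 180²+385² = 180625 = 425² → right
(134,246,77): 77+134 ≤ 246, not a triangle
1 of the 4 is acute.

1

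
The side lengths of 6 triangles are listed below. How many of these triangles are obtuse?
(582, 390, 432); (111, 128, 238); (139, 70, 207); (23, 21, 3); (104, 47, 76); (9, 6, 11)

5

(582,390,432): 390²+432² = 338724 = 582² → right
(111,128,238): 111²+128² = 28705 < 56644 = 238² → obtuse
(139,70,207): 70²+139² = 24221 < 42849 = 207² → obtuse
(23,21,3): 3²+21² = 450 < 529 = 23² → obtuse
(104,47,76): 47²+76² = 7985 < 10816 = 104² → obtuse
(9,6,11): 6²+9² = 117 < 121 = 11² → obtuse
5 of the 6 are obtuse.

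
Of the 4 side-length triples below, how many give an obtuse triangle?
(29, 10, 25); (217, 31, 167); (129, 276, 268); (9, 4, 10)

(29,10,25): 10²+25² = 725 < 841 = 29² → obtuse
(217,31,167): 31+167 ≤ 217, not a triangle
(129,276,268): 129²+268² = 88465 > 76176 = 276² → acute
(9,4,10): 4²+9² = 97 < 100 = 10² → obtuse
2 of the 4 are obtuse.

2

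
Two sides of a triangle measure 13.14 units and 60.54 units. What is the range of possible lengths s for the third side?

By the triangle inequality, s must be less than 13.14 + 60.54 = 73.68 and greater than |13.14 − 60.54| = 47.40.

47.40 < s < 73.68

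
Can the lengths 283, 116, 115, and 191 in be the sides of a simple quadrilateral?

A quadrilateral exists iff every side is shorter than the sum of the others — equivalently, the longest side is less than the sum of the rest.
Longest side 283 < 422 (sum of the remaining 3), so yes.

Yes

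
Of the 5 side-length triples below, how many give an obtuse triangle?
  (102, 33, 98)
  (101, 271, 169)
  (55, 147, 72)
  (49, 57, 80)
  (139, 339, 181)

1

(102,33,98): 33²+98² = 10693 > 10404 = 102² → acute
(101,271,169): 101+169 ≤ 271, not a triangle
(55,147,72): 55+72 ≤ 147, not a triangle
(49,57,80): 49²+57² = 5650 < 6400 = 80² → obtuse
(139,339,181): 139+181 ≤ 339, not a triangle
1 of the 5 is obtuse.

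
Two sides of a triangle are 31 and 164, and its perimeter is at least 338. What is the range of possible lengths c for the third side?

Triangle inequality alone gives 133 < c < 195.
The perimeter condition gives c ≥ 338 − 31 − 164 = 143.
Intersecting the two: 143 ≤ c < 195.

143 ≤ c < 195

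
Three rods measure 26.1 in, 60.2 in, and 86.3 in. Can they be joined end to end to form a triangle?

The two shorter sides sum to 86.3, exactly equal to the longest side 86.3.
That gives only a degenerate (flat) triangle — the inequality must be strict.

No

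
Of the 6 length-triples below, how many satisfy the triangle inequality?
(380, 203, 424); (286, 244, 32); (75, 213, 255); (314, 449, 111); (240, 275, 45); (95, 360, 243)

3

(203,380,424): 203+380 > 424 → valid
(32,244,286): 32+244 ≤ 286 → not valid
(75,213,255): 75+213 > 255 → valid
(111,314,449): 111+314 ≤ 449 → not valid
(45,240,275): 45+240 > 275 → valid
(95,243,360): 95+243 ≤ 360 → not valid
3 of the 6 triples form a triangle.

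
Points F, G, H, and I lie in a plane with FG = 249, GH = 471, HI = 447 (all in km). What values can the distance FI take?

0 ≤ FI ≤ 1167 km

The maximum is all hops collinear in one direction: 249 + 471 + 447 = 1167.
The longest hop is 471; the others sum to 696. Since 471 ≤ 696, the path can fold back on itself completely, so the minimum distance is 0.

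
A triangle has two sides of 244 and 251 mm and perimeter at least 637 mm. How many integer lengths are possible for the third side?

353

Triangle inequality: 7 < x < 495. Perimeter ≥ 637 gives x ≥ 637 − 244 − 251 = 142.
So 142 ≤ x < 495; integers 142 through 494: 353 values.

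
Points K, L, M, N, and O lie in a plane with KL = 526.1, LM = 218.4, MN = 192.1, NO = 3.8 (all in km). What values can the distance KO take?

111.8 ≤ KO ≤ 940.4 km

The maximum is all hops collinear in one direction: 526.1 + 218.4 + 192.1 + 3.8 = 940.4.
The longest hop is 526.1; the others sum to 414.3. Folding the others back against it leaves at least 526.1 − 414.3 = 111.8.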